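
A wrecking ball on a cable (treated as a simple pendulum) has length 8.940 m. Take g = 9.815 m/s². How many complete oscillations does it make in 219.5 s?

T = 2π√(L/g) = 2π√(8.940/9.815) = 5.9966 s.
Number of complete oscillations = ⌊219.5/5.9966⌋ = ⌊36.604⌋ = 36.

36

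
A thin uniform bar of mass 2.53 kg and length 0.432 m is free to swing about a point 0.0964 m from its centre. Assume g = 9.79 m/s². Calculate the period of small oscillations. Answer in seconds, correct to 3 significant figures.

1.02 s

For a physical pendulum T = 2π√(I/(mgd)), with d = 0.09640 m from pivot to centre of mass.
I_cm = mL²/12 = 2.53 × 0.432²/12 = 0.03935 kg·m²; I = I_cm + md² = 0.03935 + 2.53 × 0.09640² = 0.06286 kg·m².
T = 2π√(0.06286/(2.53 × 9.79 × 0.09640)) = 1.02 s.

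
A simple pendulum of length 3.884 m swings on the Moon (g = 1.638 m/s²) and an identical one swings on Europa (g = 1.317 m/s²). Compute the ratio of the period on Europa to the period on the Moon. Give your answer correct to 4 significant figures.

1.115

T ∝ 1/√g, so T₂/T₁ = √(g₁/g₂) = √(1.638/1.317) = 1.115.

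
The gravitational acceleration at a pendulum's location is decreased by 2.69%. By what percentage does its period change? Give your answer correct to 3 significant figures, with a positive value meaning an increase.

T ∝ 1/√g, so T'/T = 1/√(0.9731) = 1.014.
Percentage change in T = (1.014 − 1) × 100% = 1.37%.

1.37%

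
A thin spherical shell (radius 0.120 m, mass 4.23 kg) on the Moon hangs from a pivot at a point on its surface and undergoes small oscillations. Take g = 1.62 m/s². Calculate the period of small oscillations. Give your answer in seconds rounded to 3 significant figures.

2.21 s

I_cm = (2/3)mr² = 0.04061 kg·m². The pivot is at distance d = 0.120 m from the centre of mass.
By the parallel-axis theorem, I = I_cm + md² = 0.04061 + 0.06091 = 0.1015 kg·m².
T = 2π√(I/(mgd)) = 2π√(0.1015/(4.23 × 1.62 × 0.120)) = 2.21 s.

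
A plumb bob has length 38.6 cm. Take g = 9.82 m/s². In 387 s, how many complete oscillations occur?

T = 2π√(L/g) = 2π√(0.386/9.82) = 1.246 s.
Number of complete oscillations = ⌊387/1.246⌋ = ⌊310.7⌋ = 310.

310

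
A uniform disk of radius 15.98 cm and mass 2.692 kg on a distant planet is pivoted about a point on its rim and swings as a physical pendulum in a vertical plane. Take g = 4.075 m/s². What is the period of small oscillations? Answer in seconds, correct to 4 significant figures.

I_cm = ½mr² = 0.034372 kg·m². The pivot is at distance d = 0.1598 m from the centre of mass.
By the parallel-axis theorem, I = I_cm + md² = 0.034372 + 0.068743 = 0.10311 kg·m².
T = 2π√(I/(mgd)) = 2π√(0.10311/(2.692 × 4.075 × 0.1598)) = 1.524 s.

1.524 s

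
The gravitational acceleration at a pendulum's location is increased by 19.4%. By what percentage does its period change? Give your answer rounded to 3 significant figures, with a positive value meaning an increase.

-8.48%

T ∝ 1/√g, so T'/T = 1/√(1.194) = 0.9152.
Percentage change in T = (0.9152 − 1) × 100% = -8.48%.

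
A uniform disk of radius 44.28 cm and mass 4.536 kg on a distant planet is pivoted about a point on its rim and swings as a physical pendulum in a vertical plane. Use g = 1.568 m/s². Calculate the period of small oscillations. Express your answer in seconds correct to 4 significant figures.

4.089 s

I_cm = ½mr² = 0.44469 kg·m². The pivot is at distance d = 0.4428 m from the centre of mass.
By the parallel-axis theorem, I = I_cm + md² = 0.44469 + 0.88938 = 1.3341 kg·m².
T = 2π√(I/(mgd)) = 2π√(1.3341/(4.536 × 1.568 × 0.4428)) = 4.089 s.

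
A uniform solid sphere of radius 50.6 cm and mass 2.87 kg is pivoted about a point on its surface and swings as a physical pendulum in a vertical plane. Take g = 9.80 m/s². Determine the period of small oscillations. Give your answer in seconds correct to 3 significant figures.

1.69 s

I_cm = (2/5)mr² = 0.2939 kg·m². The pivot is at distance d = 0.506 m from the centre of mass.
By the parallel-axis theorem, I = I_cm + md² = 0.2939 + 0.7348 = 1.029 kg·m².
T = 2π√(I/(mgd)) = 2π√(1.029/(2.87 × 9.80 × 0.506)) = 1.69 s.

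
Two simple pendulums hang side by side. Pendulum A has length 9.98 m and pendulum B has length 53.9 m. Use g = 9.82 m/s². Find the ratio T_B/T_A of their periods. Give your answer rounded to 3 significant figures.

2.32

T ∝ √L, so T_B/T_A = √(L_B/L_A) = √(53.9/9.98) = 2.32.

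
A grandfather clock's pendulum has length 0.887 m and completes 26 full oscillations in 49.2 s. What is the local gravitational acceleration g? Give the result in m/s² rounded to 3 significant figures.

T = 49.2/26 = 1.892 s.
From T = 2π√(L/g), g = 4π²L/T² = 4π² × 0.887/1.892² = 9.78 m/s².

9.78 m/s²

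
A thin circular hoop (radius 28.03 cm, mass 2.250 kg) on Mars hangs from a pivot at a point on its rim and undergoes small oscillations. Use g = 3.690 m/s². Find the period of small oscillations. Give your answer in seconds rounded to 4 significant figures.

2.449 s

I_cm = mr² = 0.17678 kg·m². The pivot is at distance d = 0.2803 m from the centre of mass.
By the parallel-axis theorem, I = I_cm + md² = 0.17678 + 0.17678 = 0.35356 kg·m².
T = 2π√(I/(mgd)) = 2π√(0.35356/(2.250 × 3.690 × 0.2803)) = 2.449 s.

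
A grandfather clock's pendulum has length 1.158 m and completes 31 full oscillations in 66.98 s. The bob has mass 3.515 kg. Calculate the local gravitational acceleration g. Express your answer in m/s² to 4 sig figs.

9.793 m/s²

T = 66.98/31 = 2.1606 s.
From T = 2π√(L/g), g = 4π²L/T² = 4π² × 1.158/2.1606² = 9.793 m/s².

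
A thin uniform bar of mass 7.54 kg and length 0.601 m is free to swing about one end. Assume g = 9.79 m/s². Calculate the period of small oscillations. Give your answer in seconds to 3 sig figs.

1.27 s

For a physical pendulum T = 2π√(I/(mgd)), with d = 0.3005 m from pivot to centre of mass.
I_cm = mL²/12 = 7.54 × 0.601²/12 = 0.2270 kg·m²; I = I_cm + md² = 0.2270 + 7.54 × 0.3005² = 0.9078 kg·m².
T = 2π√(0.9078/(7.54 × 9.79 × 0.3005)) = 1.27 s.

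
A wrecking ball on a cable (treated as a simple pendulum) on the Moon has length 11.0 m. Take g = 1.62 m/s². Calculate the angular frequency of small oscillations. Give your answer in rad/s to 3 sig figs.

0.384 rad/s

ω = √(g/L) = √(1.62/11.0) = 0.384 rad/s.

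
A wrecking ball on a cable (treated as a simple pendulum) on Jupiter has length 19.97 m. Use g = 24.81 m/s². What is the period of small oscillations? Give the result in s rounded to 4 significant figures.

5.637 s

T = 2π√(L/g) = 2π√(19.97/24.81) = 2π × 0.89717 = 5.637 s.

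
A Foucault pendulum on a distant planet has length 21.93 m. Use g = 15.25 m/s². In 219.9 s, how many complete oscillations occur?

T = 2π√(L/g) = 2π√(21.93/15.25) = 7.5347 s.
Number of complete oscillations = ⌊219.9/7.5347⌋ = ⌊29.185⌋ = 29.

29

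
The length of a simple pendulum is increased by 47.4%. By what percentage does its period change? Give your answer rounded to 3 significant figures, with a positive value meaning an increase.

T ∝ √L, so T'/T = √(1.474) = 1.214.
Percentage change in T = (1.214 − 1) × 100% = 21.4%.

21.4%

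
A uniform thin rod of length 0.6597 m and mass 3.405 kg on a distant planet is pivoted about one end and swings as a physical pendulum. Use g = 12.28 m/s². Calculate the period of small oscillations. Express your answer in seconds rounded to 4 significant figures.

For a physical pendulum T = 2π√(I/(mgd)), with d = 0.32985 m from pivot to centre of mass.
I_cm = mL²/12 = 3.405 × 0.6597²/12 = 0.12349 kg·m²; I = I_cm + md² = 0.12349 + 3.405 × 0.32985² = 0.49396 kg·m².
T = 2π√(0.49396/(3.405 × 12.28 × 0.32985)) = 1.189 s.

1.189 s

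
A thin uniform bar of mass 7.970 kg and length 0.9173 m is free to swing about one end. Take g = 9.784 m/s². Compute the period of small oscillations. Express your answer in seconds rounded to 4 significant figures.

For a physical pendulum T = 2π√(I/(mgd)), with d = 0.45865 m from pivot to centre of mass.
I_cm = mL²/12 = 7.970 × 0.9173²/12 = 0.55886 kg·m²; I = I_cm + md² = 0.55886 + 7.970 × 0.45865² = 2.2354 kg·m².
T = 2π√(2.2354/(7.970 × 9.784 × 0.45865)) = 1.571 s.

1.571 s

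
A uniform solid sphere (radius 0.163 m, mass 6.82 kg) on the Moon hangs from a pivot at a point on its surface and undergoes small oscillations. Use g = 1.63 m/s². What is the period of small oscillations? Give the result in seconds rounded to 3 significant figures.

I_cm = (2/5)mr² = 0.07248 kg·m². The pivot is at distance d = 0.163 m from the centre of mass.
By the parallel-axis theorem, I = I_cm + md² = 0.07248 + 0.1812 = 0.2537 kg·m².
T = 2π√(I/(mgd)) = 2π√(0.2537/(6.82 × 1.63 × 0.163)) = 2.35 s.

2.35 s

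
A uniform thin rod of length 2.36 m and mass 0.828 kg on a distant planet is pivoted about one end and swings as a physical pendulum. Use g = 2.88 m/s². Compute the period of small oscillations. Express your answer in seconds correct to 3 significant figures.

For a physical pendulum T = 2π√(I/(mgd)), with d = 1.180 m from pivot to centre of mass.
I_cm = mL²/12 = 0.828 × 2.36²/12 = 0.3843 kg·m²; I = I_cm + md² = 0.3843 + 0.828 × 1.180² = 1.537 kg·m².
T = 2π√(1.537/(0.828 × 2.88 × 1.180)) = 4.64 s.

4.64 s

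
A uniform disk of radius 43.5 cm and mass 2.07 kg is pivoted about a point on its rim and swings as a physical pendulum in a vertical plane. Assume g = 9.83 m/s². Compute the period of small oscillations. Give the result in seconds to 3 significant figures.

1.62 s

I_cm = ½mr² = 0.1958 kg·m². The pivot is at distance d = 0.435 m from the centre of mass.
By the parallel-axis theorem, I = I_cm + md² = 0.1958 + 0.3917 = 0.5875 kg·m².
T = 2π√(I/(mgd)) = 2π√(0.5875/(2.07 × 9.83 × 0.435)) = 1.62 s.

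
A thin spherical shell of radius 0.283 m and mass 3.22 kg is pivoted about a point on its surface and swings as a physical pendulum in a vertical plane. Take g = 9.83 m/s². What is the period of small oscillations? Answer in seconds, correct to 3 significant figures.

1.38 s

I_cm = (2/3)mr² = 0.1719 kg·m². The pivot is at distance d = 0.283 m from the centre of mass.
By the parallel-axis theorem, I = I_cm + md² = 0.1719 + 0.2579 = 0.4298 kg·m².
T = 2π√(I/(mgd)) = 2π√(0.4298/(3.22 × 9.83 × 0.283)) = 1.38 s.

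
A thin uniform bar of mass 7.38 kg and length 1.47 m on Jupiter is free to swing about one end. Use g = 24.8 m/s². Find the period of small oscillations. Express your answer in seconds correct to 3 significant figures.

1.25 s

For a physical pendulum T = 2π√(I/(mgd)), with d = 0.7350 m from pivot to centre of mass.
I_cm = mL²/12 = 7.38 × 1.47²/12 = 1.329 kg·m²; I = I_cm + md² = 1.329 + 7.38 × 0.7350² = 5.316 kg·m².
T = 2π√(5.316/(7.38 × 24.8 × 0.7350)) = 1.25 s.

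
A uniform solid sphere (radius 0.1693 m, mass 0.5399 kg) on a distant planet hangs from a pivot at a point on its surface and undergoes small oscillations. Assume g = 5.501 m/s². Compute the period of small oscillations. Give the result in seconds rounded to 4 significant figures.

I_cm = (2/5)mr² = 0.0061900 kg·m². The pivot is at distance d = 0.1693 m from the centre of mass.
By the parallel-axis theorem, I = I_cm + md² = 0.0061900 + 0.015475 = 0.021665 kg·m².
T = 2π√(I/(mgd)) = 2π√(0.021665/(0.5399 × 5.501 × 0.1693)) = 1.304 s.

1.304 s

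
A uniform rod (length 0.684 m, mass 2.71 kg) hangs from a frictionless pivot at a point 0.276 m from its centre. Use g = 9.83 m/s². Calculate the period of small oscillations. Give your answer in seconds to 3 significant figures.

For a physical pendulum T = 2π√(I/(mgd)), with d = 0.2760 m from pivot to centre of mass.
I_cm = mL²/12 = 2.71 × 0.684²/12 = 0.1057 kg·m²; I = I_cm + md² = 0.1057 + 2.71 × 0.2760² = 0.3121 kg·m².
T = 2π√(0.3121/(2.71 × 9.83 × 0.2760)) = 1.29 s.

1.29 s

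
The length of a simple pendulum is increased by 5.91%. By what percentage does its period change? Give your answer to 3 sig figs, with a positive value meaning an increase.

T ∝ √L, so T'/T = √(1.059) = 1.029.
Percentage change in T = (1.029 − 1) × 100% = 2.91%.

2.91%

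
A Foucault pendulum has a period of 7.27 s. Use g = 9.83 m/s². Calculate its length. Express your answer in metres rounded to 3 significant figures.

13.2 m

From T = 2π√(L/g), L = gT²/(4π²) = 9.83 × 7.270²/(4π²) = 13.2 m.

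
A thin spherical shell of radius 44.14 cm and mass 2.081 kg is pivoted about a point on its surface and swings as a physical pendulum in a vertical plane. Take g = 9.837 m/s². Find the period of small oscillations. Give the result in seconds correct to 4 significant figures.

I_cm = (2/3)mr² = 0.27030 kg·m². The pivot is at distance d = 0.4414 m from the centre of mass.
By the parallel-axis theorem, I = I_cm + md² = 0.27030 + 0.40545 = 0.67575 kg·m².
T = 2π√(I/(mgd)) = 2π√(0.67575/(2.081 × 9.837 × 0.4414)) = 1.718 s.

1.718 s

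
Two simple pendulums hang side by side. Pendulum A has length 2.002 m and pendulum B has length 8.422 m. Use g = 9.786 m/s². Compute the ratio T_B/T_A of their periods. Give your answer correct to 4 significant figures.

2.051

T ∝ √L, so T_B/T_A = √(L_B/L_A) = √(8.422/2.002) = 2.051.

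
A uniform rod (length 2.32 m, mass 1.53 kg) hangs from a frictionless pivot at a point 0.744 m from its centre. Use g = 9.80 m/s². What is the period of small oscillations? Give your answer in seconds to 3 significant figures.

2.33 s

For a physical pendulum T = 2π√(I/(mgd)), with d = 0.7440 m from pivot to centre of mass.
I_cm = mL²/12 = 1.53 × 2.32²/12 = 0.6863 kg·m²; I = I_cm + md² = 0.6863 + 1.53 × 0.7440² = 1.533 kg·m².
T = 2π√(1.533/(1.53 × 9.80 × 0.7440)) = 2.33 s.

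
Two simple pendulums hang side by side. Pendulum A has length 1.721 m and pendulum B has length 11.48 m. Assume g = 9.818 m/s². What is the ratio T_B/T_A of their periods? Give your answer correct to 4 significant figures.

2.583

T ∝ √L, so T_B/T_A = √(L_B/L_A) = √(11.48/1.721) = 2.583.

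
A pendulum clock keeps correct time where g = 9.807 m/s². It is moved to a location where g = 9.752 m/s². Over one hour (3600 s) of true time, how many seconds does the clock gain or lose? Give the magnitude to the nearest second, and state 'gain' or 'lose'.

lose 10 s

The clock's period scales as T ∝ 1/√g, so T'/T = √(9.807/9.752) = 1.00282.
In 3600 s of true time the clock registers 3600/1.00282 = 3589.9 s, so it loses 10 s.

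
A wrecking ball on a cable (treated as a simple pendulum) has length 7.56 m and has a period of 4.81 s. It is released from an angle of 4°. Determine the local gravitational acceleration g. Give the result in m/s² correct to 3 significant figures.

12.9 m/s²

From T = 2π√(L/g), g = 4π²L/T² = 4π² × 7.56/4.810² = 12.9 m/s².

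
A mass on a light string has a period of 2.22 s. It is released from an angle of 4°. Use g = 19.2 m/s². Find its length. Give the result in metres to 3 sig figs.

From T = 2π√(L/g), L = gT²/(4π²) = 19.2 × 2.220²/(4π²) = 2.40 m.

2.40 m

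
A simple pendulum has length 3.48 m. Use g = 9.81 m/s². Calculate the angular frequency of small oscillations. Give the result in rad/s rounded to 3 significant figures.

ω = √(g/L) = √(9.81/3.48) = 1.68 rad/s.

1.68 rad/s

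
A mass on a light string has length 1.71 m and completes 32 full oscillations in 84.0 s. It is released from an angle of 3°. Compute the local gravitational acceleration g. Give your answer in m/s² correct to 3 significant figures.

9.80 m/s²

T = 84.0/32 = 2.625 s.
From T = 2π√(L/g), g = 4π²L/T² = 4π² × 1.71/2.625² = 9.80 m/s².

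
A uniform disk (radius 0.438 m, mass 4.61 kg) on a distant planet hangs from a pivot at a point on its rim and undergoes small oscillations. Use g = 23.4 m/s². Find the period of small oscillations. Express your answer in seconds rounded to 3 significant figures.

1.05 s

I_cm = ½mr² = 0.4422 kg·m². The pivot is at distance d = 0.438 m from the centre of mass.
By the parallel-axis theorem, I = I_cm + md² = 0.4422 + 0.8844 = 1.327 kg·m².
T = 2π√(I/(mgd)) = 2π√(1.327/(4.61 × 23.4 × 0.438)) = 1.05 s.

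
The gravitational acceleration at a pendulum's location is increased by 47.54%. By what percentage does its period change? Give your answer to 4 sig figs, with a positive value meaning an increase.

T ∝ 1/√g, so T'/T = 1/√(1.4754) = 0.82328.
Percentage change in T = (0.82328 − 1) × 100% = -17.67%.

-17.67%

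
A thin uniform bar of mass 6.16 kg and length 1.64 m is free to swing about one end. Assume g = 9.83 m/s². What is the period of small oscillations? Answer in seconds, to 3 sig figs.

2.10 s

For a physical pendulum T = 2π√(I/(mgd)), with d = 0.8200 m from pivot to centre of mass.
I_cm = mL²/12 = 6.16 × 1.64²/12 = 1.381 kg·m²; I = I_cm + md² = 1.381 + 6.16 × 0.8200² = 5.523 kg·m².
T = 2π√(5.523/(6.16 × 9.83 × 0.8200)) = 2.10 s.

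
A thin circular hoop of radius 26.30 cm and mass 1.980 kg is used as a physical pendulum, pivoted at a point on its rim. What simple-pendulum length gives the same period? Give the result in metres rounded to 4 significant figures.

0.5260 m

The equivalent simple-pendulum length is L_eq = I/(md), where I is about the pivot and d = 0.26300 m.
I_cm = mR² = 0.13695 kg·m², so I = I_cm + md² = 0.13695 + 0.13695 = 0.27391 kg·m².
L_eq = 0.27391/(1.980 × 0.26300) = 0.5260 m.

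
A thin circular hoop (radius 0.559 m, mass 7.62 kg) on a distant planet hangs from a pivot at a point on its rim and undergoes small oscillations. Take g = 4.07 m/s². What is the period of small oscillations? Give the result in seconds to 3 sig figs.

I_cm = mr² = 2.381 kg·m². The pivot is at distance d = 0.559 m from the centre of mass.
By the parallel-axis theorem, I = I_cm + md² = 2.381 + 2.381 = 4.762 kg·m².
T = 2π√(I/(mgd)) = 2π√(4.762/(7.62 × 4.07 × 0.559)) = 3.29 s.

3.29 s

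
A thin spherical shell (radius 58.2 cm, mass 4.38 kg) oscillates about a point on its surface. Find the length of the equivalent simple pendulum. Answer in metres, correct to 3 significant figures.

0.970 m

The equivalent simple-pendulum length is L_eq = I/(md), where I is about the pivot and d = 0.5820 m.
I_cm = (2/3)mR² = 0.9891 kg·m², so I = I_cm + md² = 0.9891 + 1.484 = 2.473 kg·m².
L_eq = 2.473/(4.38 × 0.5820) = 0.970 m.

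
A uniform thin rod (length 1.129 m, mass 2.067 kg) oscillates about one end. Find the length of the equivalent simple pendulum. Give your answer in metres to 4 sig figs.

0.7527 m

The equivalent simple-pendulum length is L_eq = I/(md), where I is about the pivot and d = 0.56450 m.
I_cm = (1/12)mL² = 0.21956 kg·m², so I = I_cm + md² = 0.21956 + 0.65867 = 0.87823 kg·m².
L_eq = 0.87823/(2.067 × 0.56450) = 0.7527 m.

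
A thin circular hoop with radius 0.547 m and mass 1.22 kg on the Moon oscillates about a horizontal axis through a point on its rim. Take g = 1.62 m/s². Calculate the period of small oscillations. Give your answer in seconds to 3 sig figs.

I_cm = mr² = 0.3650 kg·m². The pivot is at distance d = 0.547 m from the centre of mass.
By the parallel-axis theorem, I = I_cm + md² = 0.3650 + 0.3650 = 0.7301 kg·m².
T = 2π√(I/(mgd)) = 2π√(0.7301/(1.22 × 1.62 × 0.547)) = 5.16 s.

5.16 s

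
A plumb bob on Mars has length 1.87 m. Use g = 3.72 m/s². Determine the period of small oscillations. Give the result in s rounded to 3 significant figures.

T = 2π√(L/g) = 2π√(1.87/3.72) = 2π × 0.7090 = 4.45 s.

4.45 s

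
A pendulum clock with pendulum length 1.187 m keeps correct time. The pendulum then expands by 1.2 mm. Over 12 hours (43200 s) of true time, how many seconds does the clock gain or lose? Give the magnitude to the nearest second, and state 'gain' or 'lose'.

lose 22 s

T ∝ √L, so T'/T = √(1.18820/1.187) = 1.00051.
In 43200 s of true time the clock registers 43200/1.00051 = 43178.2 s, so it loses 22 s.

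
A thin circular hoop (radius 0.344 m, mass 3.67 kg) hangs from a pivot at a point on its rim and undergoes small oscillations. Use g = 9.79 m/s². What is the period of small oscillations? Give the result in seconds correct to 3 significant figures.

1.67 s

I_cm = mr² = 0.4343 kg·m². The pivot is at distance d = 0.344 m from the centre of mass.
By the parallel-axis theorem, I = I_cm + md² = 0.4343 + 0.4343 = 0.8686 kg·m².
T = 2π√(I/(mgd)) = 2π√(0.8686/(3.67 × 9.79 × 0.344)) = 1.67 s.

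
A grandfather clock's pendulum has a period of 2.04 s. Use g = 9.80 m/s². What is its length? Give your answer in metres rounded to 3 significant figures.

1.03 m

From T = 2π√(L/g), L = gT²/(4π²) = 9.80 × 2.040²/(4π²) = 1.03 m.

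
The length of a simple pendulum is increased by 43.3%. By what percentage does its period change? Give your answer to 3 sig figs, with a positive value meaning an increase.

19.7%

T ∝ √L, so T'/T = √(1.433) = 1.197.
Percentage change in T = (1.197 − 1) × 100% = 19.7%.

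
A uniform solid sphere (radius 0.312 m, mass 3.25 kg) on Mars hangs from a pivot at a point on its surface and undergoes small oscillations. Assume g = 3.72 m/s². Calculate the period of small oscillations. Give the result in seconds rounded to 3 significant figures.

I_cm = (2/5)mr² = 0.1265 kg·m². The pivot is at distance d = 0.312 m from the centre of mass.
By the parallel-axis theorem, I = I_cm + md² = 0.1265 + 0.3164 = 0.4429 kg·m².
T = 2π√(I/(mgd)) = 2π√(0.4429/(3.25 × 3.72 × 0.312)) = 2.15 s.

2.15 s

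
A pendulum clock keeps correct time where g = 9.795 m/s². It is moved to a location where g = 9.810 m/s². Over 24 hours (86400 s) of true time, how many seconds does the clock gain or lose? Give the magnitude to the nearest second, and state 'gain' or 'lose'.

The clock's period scales as T ∝ 1/√g, so T'/T = √(9.795/9.810) = 0.999235.
In 86400 s of true time the clock registers 86400/0.999235 = 86466.1 s, so it gains 66 s.

gain 66 s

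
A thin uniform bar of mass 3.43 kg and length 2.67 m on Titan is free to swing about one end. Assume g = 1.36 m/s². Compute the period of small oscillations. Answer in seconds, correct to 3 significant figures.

For a physical pendulum T = 2π√(I/(mgd)), with d = 1.335 m from pivot to centre of mass.
I_cm = mL²/12 = 3.43 × 2.67²/12 = 2.038 kg·m²; I = I_cm + md² = 2.038 + 3.43 × 1.335² = 8.151 kg·m².
T = 2π√(8.151/(3.43 × 1.36 × 1.335)) = 7.19 s.

7.19 s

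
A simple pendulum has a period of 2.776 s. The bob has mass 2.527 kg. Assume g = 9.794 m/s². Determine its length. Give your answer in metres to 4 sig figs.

From T = 2π√(L/g), L = gT²/(4π²) = 9.794 × 2.7760²/(4π²) = 1.912 m.

1.912 m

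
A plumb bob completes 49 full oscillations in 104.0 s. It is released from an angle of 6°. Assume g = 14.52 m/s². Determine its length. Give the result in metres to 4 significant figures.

T = 104.0/49 = 2.1224 s.
From T = 2π√(L/g), L = gT²/(4π²) = 14.52 × 2.1224²/(4π²) = 1.657 m.

1.657 m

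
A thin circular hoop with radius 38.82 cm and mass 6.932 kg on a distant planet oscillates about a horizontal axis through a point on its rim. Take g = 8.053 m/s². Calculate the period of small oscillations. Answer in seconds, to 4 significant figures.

1.951 s

I_cm = mr² = 1.0446 kg·m². The pivot is at distance d = 0.3882 m from the centre of mass.
By the parallel-axis theorem, I = I_cm + md² = 1.0446 + 1.0446 = 2.0893 kg·m².
T = 2π√(I/(mgd)) = 2π√(2.0893/(6.932 × 8.053 × 0.3882)) = 1.951 s.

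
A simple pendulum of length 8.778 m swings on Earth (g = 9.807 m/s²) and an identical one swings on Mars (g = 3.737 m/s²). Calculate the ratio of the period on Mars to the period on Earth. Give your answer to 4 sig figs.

T ∝ 1/√g, so T₂/T₁ = √(g₁/g₂) = √(9.807/3.737) = 1.620.

1.620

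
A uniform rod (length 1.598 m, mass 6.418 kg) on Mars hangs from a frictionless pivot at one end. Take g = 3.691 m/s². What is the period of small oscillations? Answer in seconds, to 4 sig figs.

3.376 s

For a physical pendulum T = 2π√(I/(mgd)), with d = 0.79900 m from pivot to centre of mass.
I_cm = mL²/12 = 6.418 × 1.598²/12 = 1.3658 kg·m²; I = I_cm + md² = 1.3658 + 6.418 × 0.79900² = 5.4630 kg·m².
T = 2π√(5.4630/(6.418 × 3.691 × 0.79900)) = 3.376 s.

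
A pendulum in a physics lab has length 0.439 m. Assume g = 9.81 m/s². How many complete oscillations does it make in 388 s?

291

T = 2π√(L/g) = 2π√(0.439/9.81) = 1.329 s.
Number of complete oscillations = ⌊388/1.329⌋ = ⌊291.9⌋ = 291.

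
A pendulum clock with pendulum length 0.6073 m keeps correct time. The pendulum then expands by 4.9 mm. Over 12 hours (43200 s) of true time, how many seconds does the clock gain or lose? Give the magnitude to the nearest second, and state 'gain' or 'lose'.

lose 173 s

T ∝ √L, so T'/T = √(0.61220/0.6073) = 1.00403.
In 43200 s of true time the clock registers 43200/1.00403 = 43026.8 s, so it loses 173 s.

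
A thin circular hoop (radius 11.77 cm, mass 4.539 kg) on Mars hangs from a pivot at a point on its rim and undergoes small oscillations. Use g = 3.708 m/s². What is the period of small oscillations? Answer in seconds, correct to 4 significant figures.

1.583 s

I_cm = mr² = 0.062880 kg·m². The pivot is at distance d = 0.1177 m from the centre of mass.
By the parallel-axis theorem, I = I_cm + md² = 0.062880 + 0.062880 = 0.12576 kg·m².
T = 2π√(I/(mgd)) = 2π√(0.12576/(4.539 × 3.708 × 0.1177)) = 1.583 s.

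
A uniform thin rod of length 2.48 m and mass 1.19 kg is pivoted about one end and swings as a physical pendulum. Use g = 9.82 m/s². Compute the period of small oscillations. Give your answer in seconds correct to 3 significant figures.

For a physical pendulum T = 2π√(I/(mgd)), with d = 1.240 m from pivot to centre of mass.
I_cm = mL²/12 = 1.19 × 2.48²/12 = 0.6099 kg·m²; I = I_cm + md² = 0.6099 + 1.19 × 1.240² = 2.440 kg·m².
T = 2π√(2.440/(1.19 × 9.82 × 1.240)) = 2.58 s.

2.58 s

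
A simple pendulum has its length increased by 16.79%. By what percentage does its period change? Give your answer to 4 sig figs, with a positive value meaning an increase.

T ∝ √L, so T'/T = √(1.1679) = 1.0807.
Percentage change in T = (1.0807 − 1) × 100% = 8.069%.

8.069%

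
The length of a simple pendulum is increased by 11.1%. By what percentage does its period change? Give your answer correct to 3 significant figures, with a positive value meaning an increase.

T ∝ √L, so T'/T = √(1.111) = 1.054.
Percentage change in T = (1.054 − 1) × 100% = 5.40%.

5.40%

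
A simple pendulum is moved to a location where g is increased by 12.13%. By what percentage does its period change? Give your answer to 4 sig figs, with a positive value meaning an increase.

T ∝ 1/√g, so T'/T = 1/√(1.1213) = 0.94436.
Percentage change in T = (0.94436 − 1) × 100% = -5.564%.

-5.564%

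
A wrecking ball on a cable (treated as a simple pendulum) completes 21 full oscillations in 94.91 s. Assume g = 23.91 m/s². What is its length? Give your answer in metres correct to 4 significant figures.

12.37 m

T = 94.91/21 = 4.5195 s.
From T = 2π√(L/g), L = gT²/(4π²) = 23.91 × 4.5195²/(4π²) = 12.37 m.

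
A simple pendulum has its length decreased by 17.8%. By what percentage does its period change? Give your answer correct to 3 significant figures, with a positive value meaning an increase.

T ∝ √L, so T'/T = √(0.8220) = 0.9066.
Percentage change in T = (0.9066 − 1) × 100% = -9.34%.

-9.34%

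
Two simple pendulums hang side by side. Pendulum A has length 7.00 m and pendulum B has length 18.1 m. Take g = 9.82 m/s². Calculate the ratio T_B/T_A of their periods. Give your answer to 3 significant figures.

1.61

T ∝ √L, so T_B/T_A = √(L_B/L_A) = √(18.1/7.00) = 1.61.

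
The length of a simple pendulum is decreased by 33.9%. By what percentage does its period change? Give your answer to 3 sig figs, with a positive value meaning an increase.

-18.7%

T ∝ √L, so T'/T = √(0.6610) = 0.8130.
Percentage change in T = (0.8130 − 1) × 100% = -18.7%.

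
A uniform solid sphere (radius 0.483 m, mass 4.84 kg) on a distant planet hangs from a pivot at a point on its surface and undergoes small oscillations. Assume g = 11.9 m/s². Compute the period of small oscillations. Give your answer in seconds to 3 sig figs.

I_cm = (2/5)mr² = 0.4516 kg·m². The pivot is at distance d = 0.483 m from the centre of mass.
By the parallel-axis theorem, I = I_cm + md² = 0.4516 + 1.129 = 1.581 kg·m².
T = 2π√(I/(mgd)) = 2π√(1.581/(4.84 × 11.9 × 0.483)) = 1.50 s.

1.50 s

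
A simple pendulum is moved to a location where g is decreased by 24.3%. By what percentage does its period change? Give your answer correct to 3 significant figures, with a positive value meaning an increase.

14.9%

T ∝ 1/√g, so T'/T = 1/√(0.7570) = 1.149.
Percentage change in T = (1.149 − 1) × 100% = 14.9%.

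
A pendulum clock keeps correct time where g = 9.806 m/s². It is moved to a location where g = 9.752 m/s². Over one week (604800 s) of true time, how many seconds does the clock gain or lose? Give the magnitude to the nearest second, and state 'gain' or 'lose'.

The clock's period scales as T ∝ 1/√g, so T'/T = √(9.806/9.752) = 1.00276.
In 604800 s of true time the clock registers 604800/1.00276 = 603132.4 s, so it loses 1668 s.

lose 1668 s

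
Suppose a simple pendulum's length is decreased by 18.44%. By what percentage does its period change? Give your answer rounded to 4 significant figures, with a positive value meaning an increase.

-9.689%

T ∝ √L, so T'/T = √(0.81560) = 0.90311.
Percentage change in T = (0.90311 − 1) × 100% = -9.689%.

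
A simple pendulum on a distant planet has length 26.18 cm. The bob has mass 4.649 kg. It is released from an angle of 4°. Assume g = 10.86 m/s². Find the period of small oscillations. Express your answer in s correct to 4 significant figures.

0.9756 s

T = 2π√(L/g) = 2π√(0.2618/10.86) = 2π × 0.15526 = 0.9756 s.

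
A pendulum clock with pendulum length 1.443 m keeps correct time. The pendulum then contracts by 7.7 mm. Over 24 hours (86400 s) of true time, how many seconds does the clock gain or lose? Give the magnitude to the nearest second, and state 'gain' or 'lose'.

gain 231 s

T ∝ √L, so T'/T = √(1.43530/1.443) = 0.997328.
In 86400 s of true time the clock registers 86400/0.997328 = 86631.4 s, so it gains 231 s.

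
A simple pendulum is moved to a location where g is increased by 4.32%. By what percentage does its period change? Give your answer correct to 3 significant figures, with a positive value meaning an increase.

-2.09%

T ∝ 1/√g, so T'/T = 1/√(1.043) = 0.9791.
Percentage change in T = (0.9791 − 1) × 100% = -2.09%.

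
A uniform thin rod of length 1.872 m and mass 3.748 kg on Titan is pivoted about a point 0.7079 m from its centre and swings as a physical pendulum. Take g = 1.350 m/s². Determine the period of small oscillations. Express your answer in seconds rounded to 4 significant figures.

For a physical pendulum T = 2π√(I/(mgd)), with d = 0.70790 m from pivot to centre of mass.
I_cm = mL²/12 = 3.748 × 1.872²/12 = 1.0945 kg·m²; I = I_cm + md² = 1.0945 + 3.748 × 0.70790² = 2.9727 kg·m².
T = 2π√(2.9727/(3.748 × 1.350 × 0.70790)) = 5.724 s.

5.724 s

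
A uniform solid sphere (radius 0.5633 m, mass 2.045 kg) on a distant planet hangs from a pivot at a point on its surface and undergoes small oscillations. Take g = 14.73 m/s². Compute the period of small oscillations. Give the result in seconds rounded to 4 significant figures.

1.454 s

I_cm = (2/5)mr² = 0.25956 kg·m². The pivot is at distance d = 0.5633 m from the centre of mass.
By the parallel-axis theorem, I = I_cm + md² = 0.25956 + 0.64889 = 0.90845 kg·m².
T = 2π√(I/(mgd)) = 2π√(0.90845/(2.045 × 14.73 × 0.5633)) = 1.454 s.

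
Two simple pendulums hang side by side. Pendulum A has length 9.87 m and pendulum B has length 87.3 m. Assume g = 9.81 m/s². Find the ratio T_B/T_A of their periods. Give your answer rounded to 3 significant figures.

2.97

T ∝ √L, so T_B/T_A = √(L_B/L_A) = √(87.3/9.87) = 2.97.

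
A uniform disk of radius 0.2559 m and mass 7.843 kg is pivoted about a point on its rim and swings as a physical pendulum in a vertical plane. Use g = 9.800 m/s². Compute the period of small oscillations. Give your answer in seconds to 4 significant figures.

I_cm = ½mr² = 0.25680 kg·m². The pivot is at distance d = 0.2559 m from the centre of mass.
By the parallel-axis theorem, I = I_cm + md² = 0.25680 + 0.51360 = 0.77040 kg·m².
T = 2π√(I/(mgd)) = 2π√(0.77040/(7.843 × 9.800 × 0.2559)) = 1.244 s.

1.244 s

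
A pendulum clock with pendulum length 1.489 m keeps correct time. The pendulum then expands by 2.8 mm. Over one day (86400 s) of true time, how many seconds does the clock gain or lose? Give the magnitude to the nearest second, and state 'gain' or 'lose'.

lose 81 s

T ∝ √L, so T'/T = √(1.49180/1.489) = 1.00094.
In 86400 s of true time the clock registers 86400/1.00094 = 86318.9 s, so it loses 81 s.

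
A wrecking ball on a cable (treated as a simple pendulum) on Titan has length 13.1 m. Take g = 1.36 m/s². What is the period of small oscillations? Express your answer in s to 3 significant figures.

19.5 s

T = 2π√(L/g) = 2π√(13.1/1.36) = 2π × 3.104 = 19.5 s.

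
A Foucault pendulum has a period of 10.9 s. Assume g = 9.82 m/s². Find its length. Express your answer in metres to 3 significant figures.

From T = 2π√(L/g), L = gT²/(4π²) = 9.82 × 10.90²/(4π²) = 29.6 m.

29.6 m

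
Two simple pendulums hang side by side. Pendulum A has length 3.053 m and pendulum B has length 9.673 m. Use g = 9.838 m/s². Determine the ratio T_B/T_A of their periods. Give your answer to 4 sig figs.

T ∝ √L, so T_B/T_A = √(L_B/L_A) = √(9.673/3.053) = 1.780.

1.780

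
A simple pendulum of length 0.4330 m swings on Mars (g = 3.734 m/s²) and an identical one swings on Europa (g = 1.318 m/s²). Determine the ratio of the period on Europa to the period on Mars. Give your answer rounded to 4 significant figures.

T ∝ 1/√g, so T₂/T₁ = √(g₁/g₂) = √(3.734/1.318) = 1.683.

1.683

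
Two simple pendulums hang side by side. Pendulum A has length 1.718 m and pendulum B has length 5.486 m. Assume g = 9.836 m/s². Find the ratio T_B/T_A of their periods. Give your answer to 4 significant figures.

T ∝ √L, so T_B/T_A = √(L_B/L_A) = √(5.486/1.718) = 1.787.

1.787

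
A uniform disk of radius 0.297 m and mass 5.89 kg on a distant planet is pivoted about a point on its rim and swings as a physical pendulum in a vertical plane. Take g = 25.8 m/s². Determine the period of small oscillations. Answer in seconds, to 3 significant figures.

0.826 s

I_cm = ½mr² = 0.2598 kg·m². The pivot is at distance d = 0.297 m from the centre of mass.
By the parallel-axis theorem, I = I_cm + md² = 0.2598 + 0.5196 = 0.7793 kg·m².
T = 2π√(I/(mgd)) = 2π√(0.7793/(5.89 × 25.8 × 0.297)) = 0.826 s.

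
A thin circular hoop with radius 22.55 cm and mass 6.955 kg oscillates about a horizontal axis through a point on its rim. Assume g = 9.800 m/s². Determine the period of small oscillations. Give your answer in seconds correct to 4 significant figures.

I_cm = mr² = 0.35366 kg·m². The pivot is at distance d = 0.2255 m from the centre of mass.
By the parallel-axis theorem, I = I_cm + md² = 0.35366 + 0.35366 = 0.70733 kg·m².
T = 2π√(I/(mgd)) = 2π√(0.70733/(6.955 × 9.800 × 0.2255)) = 1.348 s.

1.348 s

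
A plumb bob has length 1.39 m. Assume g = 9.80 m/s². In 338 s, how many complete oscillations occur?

T = 2π√(L/g) = 2π√(1.39/9.80) = 2.366 s.
Number of complete oscillations = ⌊338/2.366⌋ = ⌊142.8⌋ = 142.

142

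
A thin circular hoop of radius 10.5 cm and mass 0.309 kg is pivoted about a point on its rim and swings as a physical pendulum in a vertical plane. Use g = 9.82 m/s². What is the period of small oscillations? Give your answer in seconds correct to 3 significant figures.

0.919 s

I_cm = mr² = 0.003407 kg·m². The pivot is at distance d = 0.105 m from the centre of mass.
By the parallel-axis theorem, I = I_cm + md² = 0.003407 + 0.003407 = 0.006813 kg·m².
T = 2π√(I/(mgd)) = 2π√(0.006813/(0.309 × 9.82 × 0.105)) = 0.919 s.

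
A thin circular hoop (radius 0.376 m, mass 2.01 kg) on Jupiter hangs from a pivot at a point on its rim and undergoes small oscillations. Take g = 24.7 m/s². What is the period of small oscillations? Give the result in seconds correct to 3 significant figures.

1.10 s

I_cm = mr² = 0.2842 kg·m². The pivot is at distance d = 0.376 m from the centre of mass.
By the parallel-axis theorem, I = I_cm + md² = 0.2842 + 0.2842 = 0.5683 kg·m².
T = 2π√(I/(mgd)) = 2π√(0.5683/(2.01 × 24.7 × 0.376)) = 1.10 s.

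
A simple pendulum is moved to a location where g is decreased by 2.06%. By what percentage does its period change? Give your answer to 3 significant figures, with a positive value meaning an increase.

T ∝ 1/√g, so T'/T = 1/√(0.9794) = 1.010.
Percentage change in T = (1.010 − 1) × 100% = 1.05%.

1.05%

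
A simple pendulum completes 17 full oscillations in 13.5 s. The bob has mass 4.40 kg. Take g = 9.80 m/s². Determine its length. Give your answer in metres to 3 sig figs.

T = 13.5/17 = 0.7941 s.
From T = 2π√(L/g), L = gT²/(4π²) = 9.80 × 0.7941²/(4π²) = 0.157 m.

0.157 m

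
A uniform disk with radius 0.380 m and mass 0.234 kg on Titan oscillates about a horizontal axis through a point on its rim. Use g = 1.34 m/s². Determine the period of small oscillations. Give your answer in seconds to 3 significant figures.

I_cm = ½mr² = 0.01689 kg·m². The pivot is at distance d = 0.380 m from the centre of mass.
By the parallel-axis theorem, I = I_cm + md² = 0.01689 + 0.03379 = 0.05068 kg·m².
T = 2π√(I/(mgd)) = 2π√(0.05068/(0.234 × 1.34 × 0.380)) = 4.10 s.

4.10 s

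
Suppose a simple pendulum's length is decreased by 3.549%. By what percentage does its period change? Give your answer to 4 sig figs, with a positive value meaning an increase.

T ∝ √L, so T'/T = √(0.96451) = 0.98209.
Percentage change in T = (0.98209 − 1) × 100% = -1.791%.

-1.791%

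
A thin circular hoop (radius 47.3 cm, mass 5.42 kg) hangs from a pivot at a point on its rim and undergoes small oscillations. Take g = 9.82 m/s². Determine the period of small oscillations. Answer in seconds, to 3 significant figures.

1.95 s

I_cm = mr² = 1.213 kg·m². The pivot is at distance d = 0.473 m from the centre of mass.
By the parallel-axis theorem, I = I_cm + md² = 1.213 + 1.213 = 2.425 kg·m².
T = 2π√(I/(mgd)) = 2π√(2.425/(5.42 × 9.82 × 0.473)) = 1.95 s.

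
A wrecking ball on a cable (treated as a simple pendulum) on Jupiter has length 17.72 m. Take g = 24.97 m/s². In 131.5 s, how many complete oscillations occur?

T = 2π√(L/g) = 2π√(17.72/24.97) = 5.2930 s.
Number of complete oscillations = ⌊131.5/5.2930⌋ = ⌊24.844⌋ = 24.

24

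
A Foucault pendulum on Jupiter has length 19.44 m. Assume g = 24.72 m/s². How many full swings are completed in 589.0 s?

T = 2π√(L/g) = 2π√(19.44/24.72) = 5.5719 s.
Number of complete oscillations = ⌊589.0/5.5719⌋ = ⌊105.71⌋ = 105.

105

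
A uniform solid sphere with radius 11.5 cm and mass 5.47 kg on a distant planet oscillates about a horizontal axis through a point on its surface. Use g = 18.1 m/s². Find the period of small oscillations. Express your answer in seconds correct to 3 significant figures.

0.593 s

I_cm = (2/5)mr² = 0.02894 kg·m². The pivot is at distance d = 0.115 m from the centre of mass.
By the parallel-axis theorem, I = I_cm + md² = 0.02894 + 0.07234 = 0.1013 kg·m².
T = 2π√(I/(mgd)) = 2π√(0.1013/(5.47 × 18.1 × 0.115)) = 0.593 s.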